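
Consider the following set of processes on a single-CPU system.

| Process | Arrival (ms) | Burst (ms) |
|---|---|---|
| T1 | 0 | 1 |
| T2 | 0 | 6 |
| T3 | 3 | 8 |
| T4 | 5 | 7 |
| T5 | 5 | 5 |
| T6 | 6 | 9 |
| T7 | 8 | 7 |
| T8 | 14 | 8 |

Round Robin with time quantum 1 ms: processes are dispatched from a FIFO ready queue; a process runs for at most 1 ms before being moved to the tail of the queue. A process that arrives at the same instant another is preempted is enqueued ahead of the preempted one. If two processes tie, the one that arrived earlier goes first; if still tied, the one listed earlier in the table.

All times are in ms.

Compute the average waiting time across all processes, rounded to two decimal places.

Timeline: | T1 0-1 | T2 1-3 | T3 3-4 | T2 4-5 | T3 5-6 | T4 6-7 | T5 7-8 | T2 8-9 | T6 9-10 | T3 10-11 | T4 11-12 | T7 12-13 | T5 13-14 | T2 14-15 | T6 15-16 | T3 16-17 | T4 17-18 | T7 18-19 | T8 19-20 | T5 20-21 | T2 21-22 | T6 22-23 | T3 23-24 | T4 24-25 | T7 25-26 | T8 26-27 | T5 27-28 | T6 28-29 | T3 29-30 | T4 30-31 | T7 31-32 | T8 32-33 | T5 33-34 | T6 34-35 | T3 35-36 | T4 36-37 | T7 37-38 | T8 38-39 | T6 39-40 | T3 40-41 | T4 41-42 | T7 42-43 | T8 43-44 | T6 44-45 | T7 45-46 | T8 46-47 | T6 47-48 | T8 48-49 | T6 49-50 | T8 50-51 |
Completion: T1=1  T2=22  T3=41  T4=42  T5=34  T6=50  T7=46  T8=51
Turnaround (C−A): T1=1  T2=22  T3=38  T4=37  T5=29  T6=44  T7=38  T8=37
Waiting times: T1=0, T2=16, T3=30, T4=30, T5=24, T6=35, T7=31, T8=29
Average waiting = (0+16+30+30+24+35+31+29) / 8 = 195/8 = 24.38

24.38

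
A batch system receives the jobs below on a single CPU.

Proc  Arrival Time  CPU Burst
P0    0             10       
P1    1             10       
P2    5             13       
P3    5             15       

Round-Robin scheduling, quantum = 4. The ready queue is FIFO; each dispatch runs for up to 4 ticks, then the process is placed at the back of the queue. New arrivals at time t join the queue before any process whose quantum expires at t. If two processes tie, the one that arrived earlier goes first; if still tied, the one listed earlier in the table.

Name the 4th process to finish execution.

Schedule: | P0 0-4 | P1 4-8 | P0 8-12 | P2 12-16 | P3 16-20 | P1 20-24 | P0 24-26 | P2 26-30 | P3 30-34 | P1 34-36 | P2 36-40 | P3 40-44 | P2 44-45 | P3 45-48 |
Completion: P0=26  P1=36  P2=45  P3=48
Turnaround (C−A): P0=26  P1=35  P2=40  P3=43
Finish order: P0 → P1 → P2 → P3

P3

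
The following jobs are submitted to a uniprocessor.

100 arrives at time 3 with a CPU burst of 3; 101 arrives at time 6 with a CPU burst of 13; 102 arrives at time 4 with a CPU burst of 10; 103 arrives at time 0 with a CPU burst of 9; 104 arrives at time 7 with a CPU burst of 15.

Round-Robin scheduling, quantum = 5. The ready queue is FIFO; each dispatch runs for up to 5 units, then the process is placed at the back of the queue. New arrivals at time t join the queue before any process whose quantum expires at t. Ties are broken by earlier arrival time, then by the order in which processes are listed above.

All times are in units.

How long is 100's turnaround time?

Schedule: | 103 0-5 | 100 5-8 | 102 8-13 | 103 13-17 | 101 17-22 | 104 22-27 | 102 27-32 | 101 32-37 | 104 37-42 | 101 42-45 | 104 45-50 |
Completion: 100=8  101=45  102=32  103=17  104=50
Turnaround(100) = completion − arrival = 8 − 3 = 5

5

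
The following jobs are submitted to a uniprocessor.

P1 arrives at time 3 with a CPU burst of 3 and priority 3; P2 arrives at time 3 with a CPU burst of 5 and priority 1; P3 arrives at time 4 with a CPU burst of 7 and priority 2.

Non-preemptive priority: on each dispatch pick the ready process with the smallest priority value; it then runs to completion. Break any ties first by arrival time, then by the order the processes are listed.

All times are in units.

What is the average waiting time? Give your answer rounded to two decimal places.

Schedule: | idle 0-3 | P2 3-8 | P3 8-15 | P1 15-18 |
Completion: P1=18  P2=8  P3=15
Turnaround (C−A): P1=15  P2=5  P3=11
Waiting times: P1=12, P2=0, P3=4
Average waiting = (12+0+4) / 3 = 16/3 = 5.33

5.33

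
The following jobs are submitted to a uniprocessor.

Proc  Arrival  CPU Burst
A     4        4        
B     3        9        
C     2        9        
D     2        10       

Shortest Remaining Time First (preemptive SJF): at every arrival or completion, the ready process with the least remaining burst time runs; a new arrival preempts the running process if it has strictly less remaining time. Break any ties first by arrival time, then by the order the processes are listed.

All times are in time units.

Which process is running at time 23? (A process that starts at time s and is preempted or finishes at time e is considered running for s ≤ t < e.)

Timeline: | idle 0-2 | C 2-4 | A 4-8 | C 8-15 | B 15-24 | D 24-34 |
Completion: A=8  B=24  C=15  D=34
Turnaround (C−A): A=4  B=21  C=13  D=32

B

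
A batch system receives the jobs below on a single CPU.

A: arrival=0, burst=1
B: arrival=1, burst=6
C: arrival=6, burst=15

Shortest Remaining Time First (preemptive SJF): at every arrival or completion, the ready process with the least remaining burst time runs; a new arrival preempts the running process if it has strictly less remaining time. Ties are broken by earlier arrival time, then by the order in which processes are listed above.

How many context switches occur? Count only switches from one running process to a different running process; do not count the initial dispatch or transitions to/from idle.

2

Schedule: | A 0-1 | B 1-7 | C 7-22 |
Completion: A=1  B=7  C=22
Turnaround (C−A): A=1  B=6  C=16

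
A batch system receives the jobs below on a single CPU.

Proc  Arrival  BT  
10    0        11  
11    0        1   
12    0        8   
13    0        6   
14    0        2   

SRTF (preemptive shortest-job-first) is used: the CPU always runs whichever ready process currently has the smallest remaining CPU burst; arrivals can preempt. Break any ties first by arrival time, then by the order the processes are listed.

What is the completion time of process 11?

Gantt: | 11 0-1 | 14 1-3 | 13 3-9 | 12 9-17 | 10 17-28 |
Completion: 10=28  11=1  12=17  13=9  14=3

1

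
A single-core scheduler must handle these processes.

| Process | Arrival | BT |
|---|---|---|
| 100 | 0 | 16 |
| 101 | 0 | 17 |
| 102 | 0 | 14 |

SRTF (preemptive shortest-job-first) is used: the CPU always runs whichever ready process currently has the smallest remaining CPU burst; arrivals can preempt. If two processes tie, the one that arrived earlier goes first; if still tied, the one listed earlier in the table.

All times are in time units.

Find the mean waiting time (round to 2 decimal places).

Gantt: | 102 0-14 | 100 14-30 | 101 30-47 |
Completion: 100=30  101=47  102=14
Turnaround (C−A): 100=30  101=47  102=14
Waiting times: 100=14, 101=30, 102=0
Average waiting = (14+30+0) / 3 = 44/3 = 14.67

14.67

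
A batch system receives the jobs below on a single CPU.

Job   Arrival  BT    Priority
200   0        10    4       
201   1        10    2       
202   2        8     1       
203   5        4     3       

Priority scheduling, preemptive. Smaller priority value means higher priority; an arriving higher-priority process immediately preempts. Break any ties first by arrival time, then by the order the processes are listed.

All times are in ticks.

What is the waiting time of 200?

Gantt: | 200 0-1 | 201 1-2 | 202 2-10 | 201 10-19 | 203 19-23 | 200 23-32 |
Completion: 200=32  201=19  202=10  203=23
Turnaround (C−A): 200=32  201=18  202=8  203=18
Waiting(200) = turnaround − burst = 32 − 10 = 22

22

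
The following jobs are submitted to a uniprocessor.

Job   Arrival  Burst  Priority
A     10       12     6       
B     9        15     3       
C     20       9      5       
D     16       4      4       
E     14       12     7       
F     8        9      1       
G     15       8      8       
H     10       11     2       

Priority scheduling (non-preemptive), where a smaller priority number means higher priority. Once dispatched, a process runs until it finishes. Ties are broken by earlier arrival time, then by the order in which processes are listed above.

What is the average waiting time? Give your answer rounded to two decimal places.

Gantt: | idle 0-8 | F 8-17 | H 17-28 | B 28-43 | D 43-47 | C 47-56 | A 56-68 | E 68-80 | G 80-88 |
Completion: A=68  B=43  C=56  D=47  E=80  F=17  G=88  H=28
Turnaround (C−A): A=58  B=34  C=36  D=31  E=66  F=9  G=73  H=18
Waiting times: A=46, B=19, C=27, D=27, E=54, F=0, G=65, H=7
Average waiting = (46+19+27+27+54+0+65+7) / 8 = 245/8 = 30.63

30.63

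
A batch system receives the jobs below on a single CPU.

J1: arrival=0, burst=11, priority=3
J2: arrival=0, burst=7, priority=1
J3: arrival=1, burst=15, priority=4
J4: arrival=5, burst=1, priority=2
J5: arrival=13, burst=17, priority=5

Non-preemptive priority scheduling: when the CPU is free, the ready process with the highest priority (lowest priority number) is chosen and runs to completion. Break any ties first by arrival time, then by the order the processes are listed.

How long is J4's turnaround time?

Timeline: | J2 0-7 | J4 7-8 | J1 8-19 | J3 19-34 | J5 34-51 |
Completion: J1=19  J2=7  J3=34  J4=8  J5=51
Turnaround (C−A): J1=19  J2=7  J3=33  J4=3  J5=38
Turnaround(J4) = completion − arrival = 8 − 5 = 3

3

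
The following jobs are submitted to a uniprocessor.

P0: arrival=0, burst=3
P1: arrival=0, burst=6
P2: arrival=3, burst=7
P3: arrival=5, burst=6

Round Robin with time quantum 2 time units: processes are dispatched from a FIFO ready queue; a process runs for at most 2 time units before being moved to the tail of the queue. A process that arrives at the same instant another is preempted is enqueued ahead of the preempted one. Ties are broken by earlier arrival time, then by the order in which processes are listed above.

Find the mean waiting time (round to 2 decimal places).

Schedule: | P0 0-2 | P1 2-4 | P0 4-5 | P2 5-7 | P1 7-9 | P3 9-11 | P2 11-13 | P1 13-15 | P3 15-17 | P2 17-19 | P3 19-21 | P2 21-22 |
Completion: P0=5  P1=15  P2=22  P3=21
Turnaround (C−A): P0=5  P1=15  P2=19  P3=16
Waiting times: P0=2, P1=9, P2=12, P3=10
Average waiting = (2+9+12+10) / 4 = 33/4 = 8.25

8.25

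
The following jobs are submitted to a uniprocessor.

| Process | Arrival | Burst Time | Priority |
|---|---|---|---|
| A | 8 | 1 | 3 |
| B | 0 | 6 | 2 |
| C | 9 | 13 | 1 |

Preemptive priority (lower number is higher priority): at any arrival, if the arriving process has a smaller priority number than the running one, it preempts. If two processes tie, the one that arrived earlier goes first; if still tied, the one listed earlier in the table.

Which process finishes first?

Schedule: | B 0-6 | idle 6-8 | A 8-9 | C 9-22 |
Completion: A=9  B=6  C=22
Finish order: B → A → C

B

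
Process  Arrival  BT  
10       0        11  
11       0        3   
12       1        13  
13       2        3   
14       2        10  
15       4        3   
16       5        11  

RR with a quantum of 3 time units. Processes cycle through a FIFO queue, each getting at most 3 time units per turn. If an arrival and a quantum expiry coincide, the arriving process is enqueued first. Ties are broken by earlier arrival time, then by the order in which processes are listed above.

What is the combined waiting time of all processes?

173

Schedule: | 10 0-3 | 11 3-6 | 12 6-9 | 13 9-12 | 14 12-15 | 10 15-18 | 15 18-21 | 16 21-24 | 12 24-27 | 14 27-30 | 10 30-33 | 16 33-36 | 12 36-39 | 14 39-42 | 10 42-44 | 16 44-47 | 12 47-50 | 14 50-51 | 16 51-53 | 12 53-54 |
Completion: 10=44  11=6  12=54  13=12  14=51  15=21  16=53
Turnaround (C−A): 10=44  11=6  12=53  13=10  14=49  15=17  16=48
Waiting = turnaround − burst: 10=33, 11=3, 12=40, 13=7, 14=39, 15=14, 16=37
Total waiting = 33 + 3 + 40 + 7 + 39 + 14 + 37 = 173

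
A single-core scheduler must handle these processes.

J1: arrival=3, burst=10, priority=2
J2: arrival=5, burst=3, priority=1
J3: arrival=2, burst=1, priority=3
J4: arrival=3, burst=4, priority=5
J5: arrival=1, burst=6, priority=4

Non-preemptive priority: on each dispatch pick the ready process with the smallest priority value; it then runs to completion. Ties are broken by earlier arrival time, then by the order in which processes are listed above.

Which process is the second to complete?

Gantt: | idle 0-1 | J5 1-7 | J2 7-10 | J1 10-20 | J3 20-21 | J4 21-25 |
Completion: J1=20  J2=10  J3=21  J4=25  J5=7
Turnaround (C−A): J1=17  J2=5  J3=19  J4=22  J5=6
Finish order: J5 → J2 → J1 → J3 → J4

J2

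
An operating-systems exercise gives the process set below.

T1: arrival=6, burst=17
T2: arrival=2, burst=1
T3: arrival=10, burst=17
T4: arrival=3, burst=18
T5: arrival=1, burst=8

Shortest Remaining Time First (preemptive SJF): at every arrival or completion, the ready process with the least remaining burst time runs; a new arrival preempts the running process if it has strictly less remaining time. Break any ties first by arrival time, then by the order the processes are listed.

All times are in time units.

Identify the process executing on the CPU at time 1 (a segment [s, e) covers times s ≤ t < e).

T5

Schedule: | idle 0-1 | T5 1-2 | T2 2-3 | T5 3-10 | T1 10-27 | T3 27-44 | T4 44-62 |
Completion: T1=27  T2=3  T3=44  T4=62  T5=10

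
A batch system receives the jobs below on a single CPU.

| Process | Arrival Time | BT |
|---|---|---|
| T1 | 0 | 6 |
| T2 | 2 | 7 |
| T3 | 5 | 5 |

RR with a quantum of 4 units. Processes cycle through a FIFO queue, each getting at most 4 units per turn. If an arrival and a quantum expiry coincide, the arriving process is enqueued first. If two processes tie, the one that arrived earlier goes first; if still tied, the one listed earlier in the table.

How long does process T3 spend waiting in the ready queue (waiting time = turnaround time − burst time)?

8

Timeline: | T1 0-4 | T2 4-8 | T1 8-10 | T3 10-14 | T2 14-17 | T3 17-18 |
Completion: T1=10  T2=17  T3=18
Turnaround (C−A): T1=10  T2=15  T3=13
Waiting(T3) = turnaround − burst = 13 − 5 = 8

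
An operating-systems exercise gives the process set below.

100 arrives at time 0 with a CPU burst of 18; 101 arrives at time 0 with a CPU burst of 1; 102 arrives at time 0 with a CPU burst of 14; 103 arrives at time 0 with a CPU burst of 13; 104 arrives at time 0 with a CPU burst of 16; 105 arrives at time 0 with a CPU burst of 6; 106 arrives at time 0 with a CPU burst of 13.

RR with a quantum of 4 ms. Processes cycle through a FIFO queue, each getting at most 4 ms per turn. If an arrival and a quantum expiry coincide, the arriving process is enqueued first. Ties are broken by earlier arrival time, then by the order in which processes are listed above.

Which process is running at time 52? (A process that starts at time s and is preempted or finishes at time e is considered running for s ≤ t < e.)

102

Schedule: | 100 0-4 | 101 4-5 | 102 5-9 | 103 9-13 | 104 13-17 | 105 17-21 | 106 21-25 | 100 25-29 | 102 29-33 | 103 33-37 | 104 37-41 | 105 41-43 | 106 43-47 | 100 47-51 | 102 51-55 | 103 55-59 | 104 59-63 | 106 63-67 | 100 67-71 | 102 71-73 | 103 73-74 | 104 74-78 | 106 78-79 | 100 79-81 |
Completion: 100=81  101=5  102=73  103=74  104=78  105=43  106=79
Turnaround (C−A): 100=81  101=5  102=73  103=74  104=78  105=43  106=79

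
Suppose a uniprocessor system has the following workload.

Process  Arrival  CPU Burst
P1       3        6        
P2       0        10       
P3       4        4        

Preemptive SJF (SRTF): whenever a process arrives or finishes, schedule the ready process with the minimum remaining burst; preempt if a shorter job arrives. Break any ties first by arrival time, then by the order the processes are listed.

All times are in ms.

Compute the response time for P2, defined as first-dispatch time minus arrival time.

0

Timeline: | P2 0-3 | P1 3-4 | P3 4-8 | P1 8-13 | P2 13-20 |
Completion: P1=13  P2=20  P3=8
Turnaround (C−A): P1=10  P2=20  P3=4
Response(P2) = first start − arrival = 0 − 0 = 0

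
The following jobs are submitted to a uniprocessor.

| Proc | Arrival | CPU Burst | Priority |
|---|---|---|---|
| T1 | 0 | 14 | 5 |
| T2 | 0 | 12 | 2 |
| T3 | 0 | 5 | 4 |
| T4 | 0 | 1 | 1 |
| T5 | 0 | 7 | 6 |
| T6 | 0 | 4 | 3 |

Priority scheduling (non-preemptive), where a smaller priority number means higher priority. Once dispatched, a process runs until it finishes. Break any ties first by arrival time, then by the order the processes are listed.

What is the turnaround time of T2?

13

Gantt: | T4 0-1 | T2 1-13 | T6 13-17 | T3 17-22 | T1 22-36 | T5 36-43 |
Completion: T1=36  T2=13  T3=22  T4=1  T5=43  T6=17
Turnaround(T2) = completion − arrival = 13 − 0 = 13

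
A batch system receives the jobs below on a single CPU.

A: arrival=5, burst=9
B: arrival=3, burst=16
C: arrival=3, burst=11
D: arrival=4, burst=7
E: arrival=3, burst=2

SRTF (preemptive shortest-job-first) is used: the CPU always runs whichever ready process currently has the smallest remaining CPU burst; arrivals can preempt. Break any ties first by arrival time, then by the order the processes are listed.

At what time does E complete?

5

Gantt: | idle 0-3 | E 3-5 | D 5-12 | A 12-21 | C 21-32 | B 32-48 |
Completion: A=21  B=48  C=32  D=12  E=5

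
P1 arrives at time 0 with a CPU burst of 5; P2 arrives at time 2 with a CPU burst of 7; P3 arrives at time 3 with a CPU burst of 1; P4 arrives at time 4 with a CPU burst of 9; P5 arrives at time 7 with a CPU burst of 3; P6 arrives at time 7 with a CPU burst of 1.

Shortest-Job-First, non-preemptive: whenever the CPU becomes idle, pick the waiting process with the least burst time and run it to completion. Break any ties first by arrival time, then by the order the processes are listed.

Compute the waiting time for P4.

13

Schedule: | P1 0-5 | P3 5-6 | P2 6-13 | P6 13-14 | P5 14-17 | P4 17-26 |
Completion: P1=5  P2=13  P3=6  P4=26  P5=17  P6=14
Waiting(P4) = turnaround − burst = 22 − 9 = 13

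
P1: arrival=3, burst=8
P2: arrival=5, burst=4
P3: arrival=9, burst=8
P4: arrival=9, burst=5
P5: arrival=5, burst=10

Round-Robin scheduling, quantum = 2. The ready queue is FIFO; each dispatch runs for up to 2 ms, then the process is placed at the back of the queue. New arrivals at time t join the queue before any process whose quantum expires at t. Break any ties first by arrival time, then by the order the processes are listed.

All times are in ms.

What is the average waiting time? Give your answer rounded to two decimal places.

Timeline: | idle 0-3 | P1 3-5 | P2 5-7 | P5 7-9 | P1 9-11 | P2 11-13 | P3 13-15 | P4 15-17 | P5 17-19 | P1 19-21 | P3 21-23 | P4 23-25 | P5 25-27 | P1 27-29 | P3 29-31 | P4 31-32 | P5 32-34 | P3 34-36 | P5 36-38 |
Completion: P1=29  P2=13  P3=36  P4=32  P5=38
Turnaround (C−A): P1=26  P2=8  P3=27  P4=23  P5=33
Waiting times: P1=18, P2=4, P3=19, P4=18, P5=23
Average waiting = (18+4+19+18+23) / 5 = 82/5 = 16.40

16.40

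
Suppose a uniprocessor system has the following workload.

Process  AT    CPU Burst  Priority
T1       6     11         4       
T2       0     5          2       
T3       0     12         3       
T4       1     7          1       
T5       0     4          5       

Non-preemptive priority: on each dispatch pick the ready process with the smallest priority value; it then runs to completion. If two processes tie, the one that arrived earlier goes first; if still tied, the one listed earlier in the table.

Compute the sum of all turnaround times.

Timeline: | T2 0-5 | T4 5-12 | T3 12-24 | T1 24-35 | T5 35-39 |
Completion: T1=35  T2=5  T3=24  T4=12  T5=39
Turnaround = completion − arrival: T1=29, T2=5, T3=24, T4=11, T5=39
Total turnaround = 29 + 5 + 24 + 11 + 39 = 108

108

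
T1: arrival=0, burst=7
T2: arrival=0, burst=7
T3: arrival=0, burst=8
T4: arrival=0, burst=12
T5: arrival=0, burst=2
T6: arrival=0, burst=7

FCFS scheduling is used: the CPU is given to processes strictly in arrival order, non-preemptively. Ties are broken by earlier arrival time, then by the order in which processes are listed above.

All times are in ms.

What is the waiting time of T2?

7

Gantt: | T1 0-7 | T2 7-14 | T3 14-22 | T4 22-34 | T5 34-36 | T6 36-43 |
Completion: T1=7  T2=14  T3=22  T4=34  T5=36  T6=43
Turnaround (C−A): T1=7  T2=14  T3=22  T4=34  T5=36  T6=43
Waiting(T2) = turnaround − burst = 14 − 7 = 7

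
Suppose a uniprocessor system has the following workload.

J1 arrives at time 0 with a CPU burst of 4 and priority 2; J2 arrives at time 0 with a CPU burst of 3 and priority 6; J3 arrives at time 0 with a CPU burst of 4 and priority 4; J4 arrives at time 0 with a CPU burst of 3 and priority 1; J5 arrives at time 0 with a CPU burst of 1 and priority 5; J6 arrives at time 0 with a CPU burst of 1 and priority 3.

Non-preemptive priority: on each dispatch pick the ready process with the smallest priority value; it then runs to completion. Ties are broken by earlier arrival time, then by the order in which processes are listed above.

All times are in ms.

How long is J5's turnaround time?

Timeline: | J4 0-3 | J1 3-7 | J6 7-8 | J3 8-12 | J5 12-13 | J2 13-16 |
Completion: J1=7  J2=16  J3=12  J4=3  J5=13  J6=8
Turnaround (C−A): J1=7  J2=16  J3=12  J4=3  J5=13  J6=8
Turnaround(J5) = completion − arrival = 13 − 0 = 13

13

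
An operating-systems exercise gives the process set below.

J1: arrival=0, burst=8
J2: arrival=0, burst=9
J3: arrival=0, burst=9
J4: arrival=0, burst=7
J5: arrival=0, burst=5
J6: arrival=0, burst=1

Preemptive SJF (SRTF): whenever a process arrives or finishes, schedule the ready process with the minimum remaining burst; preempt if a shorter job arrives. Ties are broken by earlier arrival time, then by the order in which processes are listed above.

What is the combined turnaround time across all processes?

Gantt: | J6 0-1 | J5 1-6 | J4 6-13 | J1 13-21 | J2 21-30 | J3 30-39 |
Completion: J1=21  J2=30  J3=39  J4=13  J5=6  J6=1
Turnaround (C−A): J1=21  J2=30  J3=39  J4=13  J5=6  J6=1
Turnaround = completion − arrival: J1=21, J2=30, J3=39, J4=13, J5=6, J6=1
Total turnaround = 21 + 30 + 39 + 13 + 6 + 1 = 110

110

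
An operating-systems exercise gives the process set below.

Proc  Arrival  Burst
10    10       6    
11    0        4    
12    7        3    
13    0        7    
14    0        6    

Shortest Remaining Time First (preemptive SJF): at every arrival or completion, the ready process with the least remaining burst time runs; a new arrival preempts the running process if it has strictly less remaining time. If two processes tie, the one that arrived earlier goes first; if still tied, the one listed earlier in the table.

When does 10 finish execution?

Timeline: | 11 0-4 | 14 4-10 | 12 10-13 | 10 13-19 | 13 19-26 |
Completion: 10=19  11=4  12=13  13=26  14=10
Turnaround (C−A): 10=9  11=4  12=6  13=26  14=10

19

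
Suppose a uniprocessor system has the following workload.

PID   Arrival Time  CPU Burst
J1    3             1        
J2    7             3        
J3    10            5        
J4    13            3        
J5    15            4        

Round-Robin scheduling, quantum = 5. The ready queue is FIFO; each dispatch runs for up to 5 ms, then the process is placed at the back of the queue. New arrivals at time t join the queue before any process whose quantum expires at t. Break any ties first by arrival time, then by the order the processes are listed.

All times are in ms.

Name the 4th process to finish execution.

Schedule: | idle 0-3 | J1 3-4 | idle 4-7 | J2 7-10 | J3 10-15 | J4 15-18 | J5 18-22 |
Completion: J1=4  J2=10  J3=15  J4=18  J5=22
Turnaround (C−A): J1=1  J2=3  J3=5  J4=5  J5=7
Finish order: J1 → J2 → J3 → J4 → J5

J4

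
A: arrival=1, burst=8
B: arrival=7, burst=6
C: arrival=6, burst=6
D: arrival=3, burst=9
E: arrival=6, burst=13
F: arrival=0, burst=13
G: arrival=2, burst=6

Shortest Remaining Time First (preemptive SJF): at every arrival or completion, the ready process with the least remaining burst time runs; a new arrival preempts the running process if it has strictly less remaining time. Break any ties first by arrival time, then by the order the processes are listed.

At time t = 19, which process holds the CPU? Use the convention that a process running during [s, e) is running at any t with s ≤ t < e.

Gantt: | F 0-1 | A 1-2 | G 2-8 | C 8-14 | B 14-20 | A 20-27 | D 27-36 | F 36-48 | E 48-61 |
Completion: A=27  B=20  C=14  D=36  E=61  F=48  G=8
Turnaround (C−A): A=26  B=13  C=8  D=33  E=55  F=48  G=6

B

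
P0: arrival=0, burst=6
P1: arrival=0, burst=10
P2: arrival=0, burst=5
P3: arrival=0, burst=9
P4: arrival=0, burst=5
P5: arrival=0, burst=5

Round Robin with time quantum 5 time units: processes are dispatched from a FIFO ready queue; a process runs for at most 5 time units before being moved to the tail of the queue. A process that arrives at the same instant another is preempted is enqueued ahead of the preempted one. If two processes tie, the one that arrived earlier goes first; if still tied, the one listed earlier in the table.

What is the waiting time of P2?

Gantt: | P0 0-5 | P1 5-10 | P2 10-15 | P3 15-20 | P4 20-25 | P5 25-30 | P0 30-31 | P1 31-36 | P3 36-40 |
Completion: P0=31  P1=36  P2=15  P3=40  P4=25  P5=30
Waiting(P2) = turnaround − burst = 15 − 5 = 10

10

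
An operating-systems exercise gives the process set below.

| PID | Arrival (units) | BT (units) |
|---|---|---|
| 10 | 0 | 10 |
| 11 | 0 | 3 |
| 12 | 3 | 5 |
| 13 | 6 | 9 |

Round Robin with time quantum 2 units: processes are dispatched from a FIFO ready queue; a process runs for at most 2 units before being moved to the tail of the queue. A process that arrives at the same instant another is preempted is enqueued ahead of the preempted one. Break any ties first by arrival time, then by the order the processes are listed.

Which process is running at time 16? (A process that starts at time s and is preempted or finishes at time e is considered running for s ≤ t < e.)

13

Gantt: | 10 0-2 | 11 2-4 | 10 4-6 | 12 6-8 | 11 8-9 | 13 9-11 | 10 11-13 | 12 13-15 | 13 15-17 | 10 17-19 | 12 19-20 | 13 20-22 | 10 22-24 | 13 24-27 |
Completion: 10=24  11=9  12=20  13=27
Turnaround (C−A): 10=24  11=9  12=17  13=21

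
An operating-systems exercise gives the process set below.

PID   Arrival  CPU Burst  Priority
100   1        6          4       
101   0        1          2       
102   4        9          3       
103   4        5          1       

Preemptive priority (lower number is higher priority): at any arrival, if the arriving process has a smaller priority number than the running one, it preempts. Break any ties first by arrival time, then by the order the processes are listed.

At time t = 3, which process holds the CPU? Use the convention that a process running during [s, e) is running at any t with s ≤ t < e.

100

Gantt: | 101 0-1 | 100 1-4 | 103 4-9 | 102 9-18 | 100 18-21 |
Completion: 100=21  101=1  102=18  103=9
Turnaround (C−A): 100=20  101=1  102=14  103=5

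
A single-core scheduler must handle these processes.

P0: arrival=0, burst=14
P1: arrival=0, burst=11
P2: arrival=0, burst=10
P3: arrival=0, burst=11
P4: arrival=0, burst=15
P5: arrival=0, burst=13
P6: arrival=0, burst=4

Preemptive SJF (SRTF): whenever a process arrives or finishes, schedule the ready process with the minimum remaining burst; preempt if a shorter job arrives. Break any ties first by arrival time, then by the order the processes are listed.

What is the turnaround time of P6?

4

Timeline: | P6 0-4 | P2 4-14 | P1 14-25 | P3 25-36 | P5 36-49 | P0 49-63 | P4 63-78 |
Completion: P0=63  P1=25  P2=14  P3=36  P4=78  P5=49  P6=4
Turnaround (C−A): P0=63  P1=25  P2=14  P3=36  P4=78  P5=49  P6=4
Turnaround(P6) = completion − arrival = 4 − 0 = 4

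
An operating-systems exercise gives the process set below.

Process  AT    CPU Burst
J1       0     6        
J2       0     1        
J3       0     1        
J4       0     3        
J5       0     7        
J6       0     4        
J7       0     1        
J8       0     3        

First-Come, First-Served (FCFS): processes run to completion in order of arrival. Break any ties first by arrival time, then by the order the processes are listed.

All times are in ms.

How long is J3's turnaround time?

8

Schedule: | J1 0-6 | J2 6-7 | J3 7-8 | J4 8-11 | J5 11-18 | J6 18-22 | J7 22-23 | J8 23-26 |
Completion: J1=6  J2=7  J3=8  J4=11  J5=18  J6=22  J7=23  J8=26
Turnaround(J3) = completion − arrival = 8 − 0 = 8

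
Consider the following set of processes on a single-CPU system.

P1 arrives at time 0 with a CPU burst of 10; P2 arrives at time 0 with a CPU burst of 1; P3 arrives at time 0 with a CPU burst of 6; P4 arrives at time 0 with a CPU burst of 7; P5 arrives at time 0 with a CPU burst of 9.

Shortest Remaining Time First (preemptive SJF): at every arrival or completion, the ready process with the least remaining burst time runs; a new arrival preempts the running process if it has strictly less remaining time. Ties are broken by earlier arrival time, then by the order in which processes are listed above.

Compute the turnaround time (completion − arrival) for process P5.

23

Schedule: | P2 0-1 | P3 1-7 | P4 7-14 | P5 14-23 | P1 23-33 |
Completion: P1=33  P2=1  P3=7  P4=14  P5=23
Turnaround(P5) = completion − arrival = 23 − 0 = 23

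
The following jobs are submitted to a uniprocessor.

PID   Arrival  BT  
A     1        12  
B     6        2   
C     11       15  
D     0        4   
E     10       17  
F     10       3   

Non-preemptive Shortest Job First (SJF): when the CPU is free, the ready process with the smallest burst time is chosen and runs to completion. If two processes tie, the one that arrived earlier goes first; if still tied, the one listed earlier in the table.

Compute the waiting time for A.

3

Schedule: | D 0-4 | A 4-16 | B 16-18 | F 18-21 | C 21-36 | E 36-53 |
Completion: A=16  B=18  C=36  D=4  E=53  F=21
Turnaround (C−A): A=15  B=12  C=25  D=4  E=43  F=11
Waiting(A) = turnaround − burst = 15 − 12 = 3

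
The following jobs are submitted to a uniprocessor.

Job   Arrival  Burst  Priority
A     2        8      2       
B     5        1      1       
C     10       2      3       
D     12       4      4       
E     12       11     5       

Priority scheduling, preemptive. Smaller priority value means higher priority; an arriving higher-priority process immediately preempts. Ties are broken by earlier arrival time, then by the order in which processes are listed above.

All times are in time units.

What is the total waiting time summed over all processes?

Timeline: | idle 0-2 | A 2-5 | B 5-6 | A 6-11 | C 11-13 | D 13-17 | E 17-28 |
Completion: A=11  B=6  C=13  D=17  E=28
Turnaround (C−A): A=9  B=1  C=3  D=5  E=16
Waiting = turnaround − burst: A=1, B=0, C=1, D=1, E=5
Total waiting = 1 + 0 + 1 + 1 + 5 = 8

8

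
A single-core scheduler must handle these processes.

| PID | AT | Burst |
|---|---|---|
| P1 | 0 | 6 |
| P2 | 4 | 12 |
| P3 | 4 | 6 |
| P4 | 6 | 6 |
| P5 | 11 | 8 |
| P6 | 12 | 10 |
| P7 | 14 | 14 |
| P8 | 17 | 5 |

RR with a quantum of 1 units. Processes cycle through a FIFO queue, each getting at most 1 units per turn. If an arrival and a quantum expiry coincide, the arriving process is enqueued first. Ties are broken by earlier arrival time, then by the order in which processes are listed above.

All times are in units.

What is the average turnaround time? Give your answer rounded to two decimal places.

Timeline: | P1 0-4 | P2 4-5 | P3 5-6 | P1 6-7 | P2 7-8 | P4 8-9 | P3 9-10 | P1 10-11 | P2 11-12 | P4 12-13 | P3 13-14 | P5 14-15 | P6 15-16 | P2 16-17 | P4 17-18 | P7 18-19 | P3 19-20 | P5 20-21 | P6 21-22 | P8 22-23 | P2 23-24 | P4 24-25 | P7 25-26 | P3 26-27 | P5 27-28 | P6 28-29 | P8 29-30 | P2 30-31 | P4 31-32 | P7 32-33 | P3 33-34 | P5 34-35 | P6 35-36 | P8 36-37 | P2 37-38 | P4 38-39 | P7 39-40 | P5 40-41 | P6 41-42 | P8 42-43 | P2 43-44 | P7 44-45 | P5 45-46 | P6 46-47 | P8 47-48 | P2 48-49 | P7 49-50 | P5 50-51 | P6 51-52 | P2 52-53 | P7 53-54 | P5 54-55 | P6 55-56 | P2 56-57 | P7 57-58 | P6 58-59 | P2 59-60 | P7 60-61 | P6 61-62 | P7 62-67 |
Completion: P1=11  P2=60  P3=34  P4=39  P5=55  P6=62  P7=67  P8=48
Turnaround (C−A): P1=11  P2=56  P3=30  P4=33  P5=44  P6=50  P7=53  P8=31
Turnaround times: P1=11, P2=56, P3=30, P4=33, P5=44, P6=50, P7=53, P8=31
Average turnaround = (11+56+30+33+44+50+53+31) / 8 = 308/8 = 38.50

38.50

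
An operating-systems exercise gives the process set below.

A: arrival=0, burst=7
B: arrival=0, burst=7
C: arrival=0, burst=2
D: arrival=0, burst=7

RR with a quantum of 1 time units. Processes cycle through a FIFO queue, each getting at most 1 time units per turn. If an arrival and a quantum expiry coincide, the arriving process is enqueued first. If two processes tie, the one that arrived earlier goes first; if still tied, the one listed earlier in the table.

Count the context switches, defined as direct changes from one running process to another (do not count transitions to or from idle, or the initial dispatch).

Gantt: | A 0-1 | B 1-2 | C 2-3 | D 3-4 | A 4-5 | B 5-6 | C 6-7 | D 7-8 | A 8-9 | B 9-10 | D 10-11 | A 11-12 | B 12-13 | D 13-14 | A 14-15 | B 15-16 | D 16-17 | A 17-18 | B 18-19 | D 19-20 | A 20-21 | B 21-22 | D 22-23 |
Completion: A=21  B=22  C=7  D=23
Turnaround (C−A): A=21  B=22  C=7  D=23

22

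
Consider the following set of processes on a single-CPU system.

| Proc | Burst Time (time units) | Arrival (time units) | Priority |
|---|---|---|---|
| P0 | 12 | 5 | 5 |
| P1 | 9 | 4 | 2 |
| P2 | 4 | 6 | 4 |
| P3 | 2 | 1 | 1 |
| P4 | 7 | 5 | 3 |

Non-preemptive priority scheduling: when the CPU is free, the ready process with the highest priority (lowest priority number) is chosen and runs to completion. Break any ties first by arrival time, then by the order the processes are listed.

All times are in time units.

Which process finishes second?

Gantt: | idle 0-1 | P3 1-3 | idle 3-4 | P1 4-13 | P4 13-20 | P2 20-24 | P0 24-36 |
Completion: P0=36  P1=13  P2=24  P3=3  P4=20
Finish order: P3 → P1 → P4 → P2 → P0

P1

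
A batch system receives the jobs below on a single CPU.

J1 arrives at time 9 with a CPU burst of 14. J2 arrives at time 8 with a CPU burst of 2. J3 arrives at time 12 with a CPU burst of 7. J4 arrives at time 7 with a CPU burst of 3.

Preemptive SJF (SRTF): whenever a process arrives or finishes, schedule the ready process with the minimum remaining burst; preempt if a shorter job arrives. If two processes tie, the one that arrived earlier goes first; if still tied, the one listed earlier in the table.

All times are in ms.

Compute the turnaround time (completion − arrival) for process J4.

3

Timeline: | idle 0-7 | J4 7-10 | J2 10-12 | J3 12-19 | J1 19-33 |
Completion: J1=33  J2=12  J3=19  J4=10
Turnaround(J4) = completion − arrival = 10 − 7 = 3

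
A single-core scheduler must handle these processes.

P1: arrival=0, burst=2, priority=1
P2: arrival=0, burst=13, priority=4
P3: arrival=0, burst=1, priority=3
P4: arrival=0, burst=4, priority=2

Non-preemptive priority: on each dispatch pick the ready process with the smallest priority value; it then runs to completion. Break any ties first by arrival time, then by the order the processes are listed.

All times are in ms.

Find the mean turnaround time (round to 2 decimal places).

8.75

Gantt: | P1 0-2 | P4 2-6 | P3 6-7 | P2 7-20 |
Completion: P1=2  P2=20  P3=7  P4=6
Turnaround (C−A): P1=2  P2=20  P3=7  P4=6
Turnaround times: P1=2, P2=20, P3=7, P4=6
Average turnaround = (2+20+7+6) / 4 = 35/4 = 8.75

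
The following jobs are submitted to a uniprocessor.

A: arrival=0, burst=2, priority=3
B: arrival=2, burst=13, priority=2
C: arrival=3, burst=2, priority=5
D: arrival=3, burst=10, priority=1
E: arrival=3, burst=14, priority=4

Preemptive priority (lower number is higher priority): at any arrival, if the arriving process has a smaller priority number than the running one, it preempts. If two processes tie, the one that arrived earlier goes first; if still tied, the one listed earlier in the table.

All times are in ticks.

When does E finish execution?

Gantt: | A 0-2 | B 2-3 | D 3-13 | B 13-25 | E 25-39 | C 39-41 |
Completion: A=2  B=25  C=41  D=13  E=39
Turnaround (C−A): A=2  B=23  C=38  D=10  E=36

39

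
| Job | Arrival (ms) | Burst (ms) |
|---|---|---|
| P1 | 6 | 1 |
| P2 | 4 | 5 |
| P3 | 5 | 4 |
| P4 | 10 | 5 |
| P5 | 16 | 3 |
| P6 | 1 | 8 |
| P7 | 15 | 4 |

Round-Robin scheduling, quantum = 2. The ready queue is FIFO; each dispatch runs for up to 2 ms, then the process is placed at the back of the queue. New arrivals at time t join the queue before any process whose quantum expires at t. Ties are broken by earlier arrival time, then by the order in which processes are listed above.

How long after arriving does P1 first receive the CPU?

5

Gantt: | idle 0-1 | P6 1-5 | P2 5-7 | P3 7-9 | P6 9-11 | P1 11-12 | P2 12-14 | P3 14-16 | P4 16-18 | P6 18-20 | P2 20-21 | P7 21-23 | P5 23-25 | P4 25-27 | P7 27-29 | P5 29-30 | P4 30-31 |
Completion: P1=12  P2=21  P3=16  P4=31  P5=30  P6=20  P7=29
Turnaround (C−A): P1=6  P2=17  P3=11  P4=21  P5=14  P6=19  P7=14
Response(P1) = first start − arrival = 11 − 6 = 5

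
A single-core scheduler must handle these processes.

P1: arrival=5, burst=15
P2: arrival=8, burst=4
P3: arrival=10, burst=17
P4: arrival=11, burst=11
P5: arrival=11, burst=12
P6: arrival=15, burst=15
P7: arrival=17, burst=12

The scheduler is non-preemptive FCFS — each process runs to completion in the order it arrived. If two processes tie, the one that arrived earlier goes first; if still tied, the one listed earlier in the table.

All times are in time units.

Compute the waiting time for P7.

Schedule: | idle 0-5 | P1 5-20 | P2 20-24 | P3 24-41 | P4 41-52 | P5 52-64 | P6 64-79 | P7 79-91 |
Completion: P1=20  P2=24  P3=41  P4=52  P5=64  P6=79  P7=91
Turnaround (C−A): P1=15  P2=16  P3=31  P4=41  P5=53  P6=64  P7=74
Waiting(P7) = turnaround − burst = 74 − 12 = 62

62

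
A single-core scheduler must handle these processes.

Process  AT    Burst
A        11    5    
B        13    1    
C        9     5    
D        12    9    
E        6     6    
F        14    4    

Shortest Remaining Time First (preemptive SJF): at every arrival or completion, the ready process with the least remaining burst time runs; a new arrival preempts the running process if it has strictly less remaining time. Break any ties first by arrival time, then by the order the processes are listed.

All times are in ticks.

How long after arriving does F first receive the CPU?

Schedule: | idle 0-6 | E 6-12 | C 12-13 | B 13-14 | C 14-18 | F 18-22 | A 22-27 | D 27-36 |
Completion: A=27  B=14  C=18  D=36  E=12  F=22
Turnaround (C−A): A=16  B=1  C=9  D=24  E=6  F=8
Response(F) = first start − arrival = 18 − 14 = 4

4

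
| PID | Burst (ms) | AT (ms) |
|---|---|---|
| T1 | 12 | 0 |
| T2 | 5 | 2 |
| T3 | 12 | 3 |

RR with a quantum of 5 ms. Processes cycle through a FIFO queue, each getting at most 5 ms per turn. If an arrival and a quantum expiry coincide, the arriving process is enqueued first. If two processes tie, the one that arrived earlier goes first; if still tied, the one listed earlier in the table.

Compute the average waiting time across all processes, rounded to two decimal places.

10.67

Timeline: | T1 0-5 | T2 5-10 | T3 10-15 | T1 15-20 | T3 20-25 | T1 25-27 | T3 27-29 |
Completion: T1=27  T2=10  T3=29
Waiting times: T1=15, T2=3, T3=14
Average waiting = (15+3+14) / 3 = 32/3 = 10.67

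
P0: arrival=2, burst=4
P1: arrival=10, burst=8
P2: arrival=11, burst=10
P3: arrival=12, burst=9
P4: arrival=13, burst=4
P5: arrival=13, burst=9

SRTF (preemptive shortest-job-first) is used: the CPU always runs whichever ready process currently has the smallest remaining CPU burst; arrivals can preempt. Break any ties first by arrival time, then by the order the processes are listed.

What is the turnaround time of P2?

Schedule: | idle 0-2 | P0 2-6 | idle 6-10 | P1 10-13 | P4 13-17 | P1 17-22 | P3 22-31 | P5 31-40 | P2 40-50 |
Completion: P0=6  P1=22  P2=50  P3=31  P4=17  P5=40
Turnaround(P2) = completion − arrival = 50 − 11 = 39

39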